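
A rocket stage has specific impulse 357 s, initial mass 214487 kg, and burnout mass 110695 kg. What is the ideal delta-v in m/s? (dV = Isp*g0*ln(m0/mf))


Ve = 357 * 9.81 = 3502.17 m/s
dV = 3502.17 * ln(214487/110695) = 2317 m/s

2317 m/s


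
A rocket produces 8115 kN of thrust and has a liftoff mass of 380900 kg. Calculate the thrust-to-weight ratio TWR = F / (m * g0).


TWR = 8115000 / (380900 * 9.81) = 2.17

2.17


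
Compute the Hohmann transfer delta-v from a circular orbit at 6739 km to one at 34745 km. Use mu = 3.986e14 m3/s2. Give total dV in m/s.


V1 = sqrt(mu/r1) = 7690.79 m/s
dV1 = V1*(sqrt(2*r2/(r1+r2)) - 1) = 2263.08 m/s
V2 = sqrt(mu/r2) = 3387.06 m/s
dV2 = V2*(1 - sqrt(2*r1/(r1+r2))) = 1456.45 m/s
Total dV = 3720 m/s

3720 m/s


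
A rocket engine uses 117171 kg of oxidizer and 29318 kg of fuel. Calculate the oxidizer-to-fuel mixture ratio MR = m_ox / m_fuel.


MR = 117171 / 29318 = 4.0

4.0


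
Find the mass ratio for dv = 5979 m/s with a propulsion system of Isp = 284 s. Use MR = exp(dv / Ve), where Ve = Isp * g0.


Ve = 284 * 9.81 = 2786.04 m/s
MR = exp(5979 / 2786.04) = 8.551

8.551


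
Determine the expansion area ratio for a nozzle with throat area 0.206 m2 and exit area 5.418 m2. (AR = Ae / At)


AR = 5.418 / 0.206 = 26.3

26.3


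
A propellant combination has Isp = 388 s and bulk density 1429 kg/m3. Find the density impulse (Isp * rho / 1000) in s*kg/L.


rho*Isp = 388 * 1429 / 1000 = 554 s*kg/L

554 s*kg/L


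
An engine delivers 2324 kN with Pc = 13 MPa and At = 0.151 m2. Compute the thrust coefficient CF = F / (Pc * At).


CF = 2324000 / (13e6 * 0.151) = 1.18

1.18


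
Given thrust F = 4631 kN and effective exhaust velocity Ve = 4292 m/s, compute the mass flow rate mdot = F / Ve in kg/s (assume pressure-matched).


mdot = F / Ve = 4631000 / 4292 = 1079.0 kg/s

1079.0 kg/s


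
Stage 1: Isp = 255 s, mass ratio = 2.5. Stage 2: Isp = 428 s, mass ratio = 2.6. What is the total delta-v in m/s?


dV1 = 255 * 9.81 * ln(2.5) = 2292.1 m/s
dV2 = 428 * 9.81 * ln(2.6) = 4011.9 m/s
Total dV = 2292.1 + 4011.9 = 6304.0 m/s ~ 6304 m/s

6304 m/s


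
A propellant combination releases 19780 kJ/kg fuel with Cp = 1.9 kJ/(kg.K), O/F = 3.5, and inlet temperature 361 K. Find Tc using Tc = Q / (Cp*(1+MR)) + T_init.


Tc = 19780 / (1.9 * (1 + 3.5)) + 361 = 2674 K

2674 K


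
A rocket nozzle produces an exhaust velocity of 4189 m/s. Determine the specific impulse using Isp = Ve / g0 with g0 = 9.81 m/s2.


Isp = Ve / g0 = 4189 / 9.81 = 427.0 s

427.0 s


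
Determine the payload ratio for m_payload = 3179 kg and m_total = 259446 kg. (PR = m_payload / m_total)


PR = 3179 / 259446 = 0.0123

0.0123


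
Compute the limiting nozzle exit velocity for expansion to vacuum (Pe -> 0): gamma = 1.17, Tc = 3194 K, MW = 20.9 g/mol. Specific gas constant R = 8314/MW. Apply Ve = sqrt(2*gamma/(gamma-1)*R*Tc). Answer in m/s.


R = 8314 / 20.9 = 397.8 J/(kg.K)
Ve = sqrt(2 * 1.17 / (1.17 - 1) * 397.8 * 3194) = 4182 m/s

4182 m/s


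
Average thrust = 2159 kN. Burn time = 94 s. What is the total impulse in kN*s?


It = 2159 * 94 = 202946 kN*s

202946 kN*s


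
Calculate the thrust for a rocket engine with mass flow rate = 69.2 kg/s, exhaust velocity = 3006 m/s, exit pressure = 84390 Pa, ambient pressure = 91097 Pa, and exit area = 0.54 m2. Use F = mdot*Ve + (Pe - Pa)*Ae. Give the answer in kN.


F = 69.2 * 3006 + (84390 - 91097) * 0.54 = 204393.0 N = 204.4 kN

204.4 kN


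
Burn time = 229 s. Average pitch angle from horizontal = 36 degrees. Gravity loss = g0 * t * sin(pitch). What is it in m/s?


GL = 9.81 * 229 * sin(36 deg) = 1320 m/s

1320 m/s


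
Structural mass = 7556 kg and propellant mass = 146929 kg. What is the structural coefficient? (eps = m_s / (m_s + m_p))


eps = 7556 / (7556 + 146929) = 0.0489

0.0489


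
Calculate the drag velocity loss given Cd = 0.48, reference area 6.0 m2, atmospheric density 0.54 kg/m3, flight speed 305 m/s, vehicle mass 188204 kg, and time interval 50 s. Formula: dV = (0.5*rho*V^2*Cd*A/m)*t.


D = 0.5 * 0.54 * 305^2 * 0.48 * 6.0 = 72336.24 N
a = 72336.24 / 188204 = 0.3844 m/s2
dV = 0.3844 * 50 = 19.2 m/s

19.2 m/s


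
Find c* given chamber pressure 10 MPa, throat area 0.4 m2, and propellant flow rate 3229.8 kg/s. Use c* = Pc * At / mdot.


c* = 10e6 * 0.4 / 3229.8 = 1238 m/s

1238 m/s


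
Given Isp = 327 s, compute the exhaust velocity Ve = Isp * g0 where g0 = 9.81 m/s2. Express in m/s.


Ve = Isp * g0 = 327 * 9.81 = 3207.9 m/s

3207.9 m/s


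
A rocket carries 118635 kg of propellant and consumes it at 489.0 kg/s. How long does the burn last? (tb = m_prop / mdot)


tb = 118635 / 489.0 = 242.6 s

242.6 s


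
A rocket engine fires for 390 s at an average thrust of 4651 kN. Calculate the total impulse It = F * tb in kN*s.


It = 4651 * 390 = 1813890 kN*s

1813890 kN*s


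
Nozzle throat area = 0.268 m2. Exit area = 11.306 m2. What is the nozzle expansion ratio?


AR = 11.306 / 0.268 = 42.2

42.2


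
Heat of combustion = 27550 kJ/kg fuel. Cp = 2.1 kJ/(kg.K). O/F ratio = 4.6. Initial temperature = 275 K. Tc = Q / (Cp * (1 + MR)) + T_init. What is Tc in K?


Tc = 27550 / (2.1 * (1 + 4.6)) + 275 = 2618 K

2618 K


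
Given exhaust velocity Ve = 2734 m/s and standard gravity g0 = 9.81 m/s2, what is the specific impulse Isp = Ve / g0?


Isp = Ve / g0 = 2734 / 9.81 = 278.7 s

278.7 s


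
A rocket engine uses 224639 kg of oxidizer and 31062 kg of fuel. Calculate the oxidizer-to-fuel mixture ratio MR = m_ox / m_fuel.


MR = 224639 / 31062 = 7.23

7.23


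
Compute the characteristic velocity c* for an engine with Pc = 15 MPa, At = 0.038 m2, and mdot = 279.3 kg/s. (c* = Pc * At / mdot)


c* = 15e6 * 0.038 / 279.3 = 2041 m/s

2041 m/s


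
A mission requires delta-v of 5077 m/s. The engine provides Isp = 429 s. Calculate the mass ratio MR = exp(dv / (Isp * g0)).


Ve = 429 * 9.81 = 4208.49 m/s
MR = exp(5077 / 4208.49) = 3.341

3.341


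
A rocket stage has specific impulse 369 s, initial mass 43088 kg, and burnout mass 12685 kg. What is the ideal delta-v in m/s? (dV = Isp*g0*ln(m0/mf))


Ve = 369 * 9.81 = 3619.89 m/s
dV = 3619.89 * ln(43088/12685) = 4426 m/s

4426 m/s


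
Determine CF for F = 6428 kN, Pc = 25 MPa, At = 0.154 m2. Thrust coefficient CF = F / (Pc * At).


CF = 6428000 / (25e6 * 0.154) = 1.67

1.67


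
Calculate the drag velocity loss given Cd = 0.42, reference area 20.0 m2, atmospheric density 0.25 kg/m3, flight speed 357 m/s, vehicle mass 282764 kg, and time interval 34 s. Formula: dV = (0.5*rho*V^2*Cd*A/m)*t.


D = 0.5 * 0.25 * 357^2 * 0.42 * 20.0 = 133821.45 N
a = 133821.45 / 282764 = 0.4733 m/s2
dV = 0.4733 * 34 = 16.1 m/s

16.1 m/s


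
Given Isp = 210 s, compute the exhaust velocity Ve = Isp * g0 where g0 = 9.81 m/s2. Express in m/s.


Ve = Isp * g0 = 210 * 9.81 = 2060.1 m/s

2060.1 m/s


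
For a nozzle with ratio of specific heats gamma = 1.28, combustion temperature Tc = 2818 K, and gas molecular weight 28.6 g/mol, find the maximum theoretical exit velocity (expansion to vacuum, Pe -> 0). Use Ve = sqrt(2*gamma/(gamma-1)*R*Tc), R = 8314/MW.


R = 8314 / 28.6 = 290.7 J/(kg.K)
Ve = sqrt(2 * 1.28 / (1.28 - 1) * 290.7 * 2818) = 2737 m/s

2737 m/s


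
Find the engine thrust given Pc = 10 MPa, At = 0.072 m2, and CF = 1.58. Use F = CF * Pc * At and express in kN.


F = 1.58 * 10e6 * 0.072 = 1.1376e+06 N = 1137.6 kN

1137.6 kN


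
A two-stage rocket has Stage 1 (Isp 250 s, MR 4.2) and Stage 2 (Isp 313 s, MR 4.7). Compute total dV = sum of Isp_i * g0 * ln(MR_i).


dV1 = 250 * 9.81 * ln(4.2) = 3519.5 m/s
dV2 = 313 * 9.81 * ln(4.7) = 4751.8 m/s
Total dV = 3519.5 + 4751.8 = 8271.3 m/s ~ 8271 m/s

8271 m/s


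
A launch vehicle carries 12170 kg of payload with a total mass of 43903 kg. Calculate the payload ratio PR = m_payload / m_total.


PR = 12170 / 43903 = 0.2772

0.2772


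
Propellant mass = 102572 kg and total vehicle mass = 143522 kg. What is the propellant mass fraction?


PMF = 102572 / 143522 = 0.715

0.715


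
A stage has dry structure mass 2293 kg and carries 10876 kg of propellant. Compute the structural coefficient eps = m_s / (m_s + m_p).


eps = 2293 / (2293 + 10876) = 0.1741

0.1741


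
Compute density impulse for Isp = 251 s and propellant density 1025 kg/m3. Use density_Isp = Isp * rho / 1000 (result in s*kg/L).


rho*Isp = 251 * 1025 / 1000 = 257 s*kg/L

257 s*kg/L


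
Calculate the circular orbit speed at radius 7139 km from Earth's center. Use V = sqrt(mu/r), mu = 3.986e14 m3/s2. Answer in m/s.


V = sqrt(3.986e14 / 7139000) = 7472 m/s

7472 m/s


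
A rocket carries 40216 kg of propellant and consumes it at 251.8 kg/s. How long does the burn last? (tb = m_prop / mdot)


tb = 40216 / 251.8 = 159.7 s

159.7 s


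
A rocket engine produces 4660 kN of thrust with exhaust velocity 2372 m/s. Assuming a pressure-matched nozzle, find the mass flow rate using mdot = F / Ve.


mdot = F / Ve = 4660000 / 2372 = 1964.6 kg/s

1964.6 kg/s


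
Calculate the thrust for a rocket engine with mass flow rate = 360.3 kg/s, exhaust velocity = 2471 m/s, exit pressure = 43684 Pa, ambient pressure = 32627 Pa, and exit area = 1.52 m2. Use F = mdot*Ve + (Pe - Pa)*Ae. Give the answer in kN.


F = 360.3 * 2471 + (43684 - 32627) * 1.52 = 907108.0 N = 907.1 kN

907.1 kN


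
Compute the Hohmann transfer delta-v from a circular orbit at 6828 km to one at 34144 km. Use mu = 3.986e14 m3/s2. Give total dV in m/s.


V1 = sqrt(mu/r1) = 7640.5 m/s
dV1 = V1*(sqrt(2*r2/(r1+r2)) - 1) = 2223.44 m/s
V2 = sqrt(mu/r2) = 3416.74 m/s
dV2 = V2*(1 - sqrt(2*r1/(r1+r2))) = 1444.18 m/s
Total dV = 3668 m/s

3668 m/s


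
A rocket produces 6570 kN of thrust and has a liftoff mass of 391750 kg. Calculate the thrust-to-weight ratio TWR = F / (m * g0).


TWR = 6570000 / (391750 * 9.81) = 1.71

1.71


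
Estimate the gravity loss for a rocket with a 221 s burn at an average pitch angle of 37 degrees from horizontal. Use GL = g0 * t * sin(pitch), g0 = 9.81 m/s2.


GL = 9.81 * 221 * sin(37 deg) = 1305 m/s

1305 m/s


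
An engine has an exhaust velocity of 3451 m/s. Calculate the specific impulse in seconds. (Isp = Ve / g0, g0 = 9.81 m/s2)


Isp = Ve / g0 = 3451 / 9.81 = 351.8 s

351.8 s


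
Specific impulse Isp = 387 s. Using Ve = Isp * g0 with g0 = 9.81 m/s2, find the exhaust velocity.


Ve = Isp * g0 = 387 * 9.81 = 3796.5 m/s

3796.5 m/s


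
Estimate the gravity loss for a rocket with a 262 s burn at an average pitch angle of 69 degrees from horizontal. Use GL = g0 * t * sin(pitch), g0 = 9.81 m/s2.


GL = 9.81 * 262 * sin(69 deg) = 2400 m/s

2400 m/s


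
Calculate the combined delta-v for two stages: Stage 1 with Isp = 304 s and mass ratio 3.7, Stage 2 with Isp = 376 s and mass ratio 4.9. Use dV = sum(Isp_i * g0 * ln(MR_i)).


dV1 = 304 * 9.81 * ln(3.7) = 3901.8 m/s
dV2 = 376 * 9.81 * ln(4.9) = 5862.0 m/s
Total dV = 3901.8 + 5862.0 = 9763.8 m/s ~ 9764 m/s

9764 m/s


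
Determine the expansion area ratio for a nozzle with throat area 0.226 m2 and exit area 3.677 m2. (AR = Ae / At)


AR = 3.677 / 0.226 = 16.3

16.3


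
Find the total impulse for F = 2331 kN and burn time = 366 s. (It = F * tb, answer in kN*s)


It = 2331 * 366 = 853146 kN*s

853146 kN*s


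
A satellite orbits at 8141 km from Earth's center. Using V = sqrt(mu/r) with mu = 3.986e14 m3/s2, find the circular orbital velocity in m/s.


V = sqrt(3.986e14 / 8141000) = 6997 m/s

6997 m/s


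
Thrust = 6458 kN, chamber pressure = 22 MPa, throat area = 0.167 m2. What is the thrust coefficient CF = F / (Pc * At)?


CF = 6458000 / (22e6 * 0.167) = 1.76

1.76


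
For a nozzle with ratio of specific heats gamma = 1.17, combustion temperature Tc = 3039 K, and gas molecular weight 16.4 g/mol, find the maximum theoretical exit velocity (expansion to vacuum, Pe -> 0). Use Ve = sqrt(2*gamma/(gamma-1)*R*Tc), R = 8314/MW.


R = 8314 / 16.4 = 506.95 J/(kg.K)
Ve = sqrt(2 * 1.17 / (1.17 - 1) * 506.95 * 3039) = 4605 m/s

4605 m/s


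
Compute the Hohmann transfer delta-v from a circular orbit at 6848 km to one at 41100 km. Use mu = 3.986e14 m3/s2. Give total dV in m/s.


V1 = sqrt(mu/r1) = 7629.34 m/s
dV1 = V1*(sqrt(2*r2/(r1+r2)) - 1) = 2360.02 m/s
V2 = sqrt(mu/r2) = 3114.21 m/s
dV2 = V2*(1 - sqrt(2*r1/(r1+r2))) = 1449.8 m/s
Total dV = 3810 m/s

3810 m/s


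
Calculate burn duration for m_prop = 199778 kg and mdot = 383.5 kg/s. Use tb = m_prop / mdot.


tb = 199778 / 383.5 = 520.9 s

520.9 s


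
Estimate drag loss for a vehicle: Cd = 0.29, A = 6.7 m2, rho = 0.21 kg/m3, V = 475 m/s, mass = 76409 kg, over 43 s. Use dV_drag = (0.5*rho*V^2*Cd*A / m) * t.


D = 0.5 * 0.21 * 475^2 * 0.29 * 6.7 = 46030.88 N
a = 46030.88 / 76409 = 0.6024 m/s2
dV = 0.6024 * 43 = 25.9 m/s

25.9 m/s


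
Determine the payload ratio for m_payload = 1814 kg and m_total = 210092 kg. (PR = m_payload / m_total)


PR = 1814 / 210092 = 0.0086

0.0086


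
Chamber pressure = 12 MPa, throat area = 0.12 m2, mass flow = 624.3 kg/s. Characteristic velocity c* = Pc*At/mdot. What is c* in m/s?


c* = 12e6 * 0.12 / 624.3 = 2307 m/s

2307 m/s


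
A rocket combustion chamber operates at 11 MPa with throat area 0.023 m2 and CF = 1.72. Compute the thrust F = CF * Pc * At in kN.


F = 1.72 * 11e6 * 0.023 = 435160.0 N = 435.2 kN

435.2 kN


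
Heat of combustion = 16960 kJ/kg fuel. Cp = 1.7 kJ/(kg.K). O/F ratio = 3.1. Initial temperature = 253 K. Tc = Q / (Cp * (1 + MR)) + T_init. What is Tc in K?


Tc = 16960 / (1.7 * (1 + 3.1)) + 253 = 2686 K

2686 K


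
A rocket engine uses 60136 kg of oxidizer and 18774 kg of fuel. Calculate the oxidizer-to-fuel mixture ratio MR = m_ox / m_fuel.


MR = 60136 / 18774 = 3.2

3.2


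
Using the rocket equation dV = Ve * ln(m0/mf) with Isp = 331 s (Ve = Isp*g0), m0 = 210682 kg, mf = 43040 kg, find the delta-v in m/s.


Ve = 331 * 9.81 = 3247.11 m/s
dV = 3247.11 * ln(210682/43040) = 5157 m/s

5157 m/s


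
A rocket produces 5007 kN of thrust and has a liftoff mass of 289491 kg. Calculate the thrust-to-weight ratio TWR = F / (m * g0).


TWR = 5007000 / (289491 * 9.81) = 1.76

1.76


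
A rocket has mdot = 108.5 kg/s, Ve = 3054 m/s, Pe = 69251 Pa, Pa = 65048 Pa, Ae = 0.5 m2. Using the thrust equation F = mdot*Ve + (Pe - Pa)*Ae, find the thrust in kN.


F = 108.5 * 3054 + (69251 - 65048) * 0.5 = 333460.0 N = 333.5 kN

333.5 kN


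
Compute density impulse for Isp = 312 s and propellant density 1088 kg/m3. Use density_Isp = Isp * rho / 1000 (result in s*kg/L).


rho*Isp = 312 * 1088 / 1000 = 339 s*kg/L

339 s*kg/L


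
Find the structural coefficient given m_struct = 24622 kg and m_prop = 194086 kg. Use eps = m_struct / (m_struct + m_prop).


eps = 24622 / (24622 + 194086) = 0.1126

0.1126


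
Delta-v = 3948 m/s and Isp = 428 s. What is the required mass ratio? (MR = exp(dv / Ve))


Ve = 428 * 9.81 = 4198.68 m/s
MR = exp(3948 / 4198.68) = 2.561

2.561


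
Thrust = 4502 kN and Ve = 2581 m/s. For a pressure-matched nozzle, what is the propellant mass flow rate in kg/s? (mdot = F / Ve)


mdot = F / Ve = 4502000 / 2581 = 1744.3 kg/s

1744.3 kg/s


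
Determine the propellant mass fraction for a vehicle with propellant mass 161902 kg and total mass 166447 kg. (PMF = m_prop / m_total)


PMF = 161902 / 166447 = 0.973

0.973


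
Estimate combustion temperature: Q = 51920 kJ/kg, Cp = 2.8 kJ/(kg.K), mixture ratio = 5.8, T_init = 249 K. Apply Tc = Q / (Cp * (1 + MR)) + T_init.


Tc = 51920 / (2.8 * (1 + 5.8)) + 249 = 2976 K

2976 K


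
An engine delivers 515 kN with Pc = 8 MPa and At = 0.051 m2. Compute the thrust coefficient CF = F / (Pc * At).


CF = 515000 / (8e6 * 0.051) = 1.26

1.26


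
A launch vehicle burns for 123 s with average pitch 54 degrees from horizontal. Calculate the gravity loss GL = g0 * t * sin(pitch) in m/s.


GL = 9.81 * 123 * sin(54 deg) = 976 m/s

976 m/s


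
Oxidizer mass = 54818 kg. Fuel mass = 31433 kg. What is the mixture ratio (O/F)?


MR = 54818 / 31433 = 1.74

1.74


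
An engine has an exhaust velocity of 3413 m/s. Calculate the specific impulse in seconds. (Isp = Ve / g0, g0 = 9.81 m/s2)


Isp = Ve / g0 = 3413 / 9.81 = 347.9 s

347.9 s


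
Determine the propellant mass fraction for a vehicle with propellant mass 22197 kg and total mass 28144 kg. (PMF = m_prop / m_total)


PMF = 22197 / 28144 = 0.789

0.789


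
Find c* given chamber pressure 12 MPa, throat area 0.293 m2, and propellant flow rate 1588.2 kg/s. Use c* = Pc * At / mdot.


c* = 12e6 * 0.293 / 1588.2 = 2214 m/s

2214 m/s


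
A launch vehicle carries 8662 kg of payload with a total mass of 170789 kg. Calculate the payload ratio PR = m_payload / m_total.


PR = 8662 / 170789 = 0.0507

0.0507


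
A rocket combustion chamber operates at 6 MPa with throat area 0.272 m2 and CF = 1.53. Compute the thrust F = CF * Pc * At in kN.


F = 1.53 * 6e6 * 0.272 = 2.4970e+06 N = 2497.0 kN

2497.0 kN


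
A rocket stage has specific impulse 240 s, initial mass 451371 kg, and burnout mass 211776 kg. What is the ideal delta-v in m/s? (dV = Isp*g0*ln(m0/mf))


Ve = 240 * 9.81 = 2354.4 m/s
dV = 2354.4 * ln(451371/211776) = 1782 m/s

1782 m/s


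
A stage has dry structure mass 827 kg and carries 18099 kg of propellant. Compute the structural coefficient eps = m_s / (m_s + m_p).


eps = 827 / (827 + 18099) = 0.0437

0.0437


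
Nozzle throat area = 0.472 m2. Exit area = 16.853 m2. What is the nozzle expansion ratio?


AR = 16.853 / 0.472 = 35.7

35.7


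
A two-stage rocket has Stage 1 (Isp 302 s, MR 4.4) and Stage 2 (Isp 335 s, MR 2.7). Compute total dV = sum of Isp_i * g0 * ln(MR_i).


dV1 = 302 * 9.81 * ln(4.4) = 4389.4 m/s
dV2 = 335 * 9.81 * ln(2.7) = 3264.2 m/s
Total dV = 4389.4 + 3264.2 = 7653.6 m/s ~ 7654 m/s

7654 m/s


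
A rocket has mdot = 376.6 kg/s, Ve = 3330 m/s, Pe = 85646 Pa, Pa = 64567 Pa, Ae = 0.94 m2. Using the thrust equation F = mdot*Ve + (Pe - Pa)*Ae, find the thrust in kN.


F = 376.6 * 3330 + (85646 - 64567) * 0.94 = 1.2739e+06 N = 1273.9 kN

1273.9 kN


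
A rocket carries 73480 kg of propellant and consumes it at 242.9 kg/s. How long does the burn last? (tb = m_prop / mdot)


tb = 73480 / 242.9 = 302.5 s

302.5 s


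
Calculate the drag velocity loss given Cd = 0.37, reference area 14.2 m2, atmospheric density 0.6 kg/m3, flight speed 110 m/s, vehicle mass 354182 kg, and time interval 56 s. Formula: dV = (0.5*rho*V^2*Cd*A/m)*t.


D = 0.5 * 0.6 * 110^2 * 0.37 * 14.2 = 19072.02 N
a = 19072.02 / 354182 = 0.0538 m/s2
dV = 0.0538 * 56 = 3.0 m/s

3.0 m/s


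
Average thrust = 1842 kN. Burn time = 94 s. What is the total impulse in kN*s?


It = 1842 * 94 = 173148 kN*s

173148 kN*s


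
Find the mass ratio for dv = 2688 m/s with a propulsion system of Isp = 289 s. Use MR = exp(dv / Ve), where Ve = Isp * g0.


Ve = 289 * 9.81 = 2835.09 m/s
MR = exp(2688 / 2835.09) = 2.581

2.581


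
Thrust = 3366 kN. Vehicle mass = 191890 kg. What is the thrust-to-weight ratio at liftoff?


TWR = 3366000 / (191890 * 9.81) = 1.79

1.79


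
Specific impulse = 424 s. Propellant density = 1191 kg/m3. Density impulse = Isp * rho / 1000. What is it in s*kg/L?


rho*Isp = 424 * 1191 / 1000 = 505 s*kg/L

505 s*kg/L


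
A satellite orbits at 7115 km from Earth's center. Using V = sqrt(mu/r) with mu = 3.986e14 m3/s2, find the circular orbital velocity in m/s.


V = sqrt(3.986e14 / 7115000) = 7485 m/s

7485 m/s


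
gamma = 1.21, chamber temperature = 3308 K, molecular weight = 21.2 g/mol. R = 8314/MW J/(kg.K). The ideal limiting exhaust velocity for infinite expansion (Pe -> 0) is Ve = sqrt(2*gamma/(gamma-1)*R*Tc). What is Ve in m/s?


R = 8314 / 21.2 = 392.17 J/(kg.K)
Ve = sqrt(2 * 1.21 / (1.21 - 1) * 392.17 * 3308) = 3866 m/s

3866 m/s


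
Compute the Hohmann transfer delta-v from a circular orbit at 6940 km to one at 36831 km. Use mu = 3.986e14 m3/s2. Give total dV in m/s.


V1 = sqrt(mu/r1) = 7578.6 m/s
dV1 = V1*(sqrt(2*r2/(r1+r2)) - 1) = 2252.85 m/s
V2 = sqrt(mu/r2) = 3289.74 m/s
dV2 = V2*(1 - sqrt(2*r1/(r1+r2))) = 1437.22 m/s
Total dV = 3690 m/s

3690 m/s


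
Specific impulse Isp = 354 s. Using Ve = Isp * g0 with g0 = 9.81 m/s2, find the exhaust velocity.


Ve = Isp * g0 = 354 * 9.81 = 3472.7 m/s

3472.7 m/s


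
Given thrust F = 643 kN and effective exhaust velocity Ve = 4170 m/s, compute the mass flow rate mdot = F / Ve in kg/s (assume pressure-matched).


mdot = F / Ve = 643000 / 4170 = 154.2 kg/s

154.2 kg/s


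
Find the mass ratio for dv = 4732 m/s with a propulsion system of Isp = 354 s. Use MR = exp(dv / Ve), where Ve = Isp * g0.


Ve = 354 * 9.81 = 3472.74 m/s
MR = exp(4732 / 3472.74) = 3.906

3.906


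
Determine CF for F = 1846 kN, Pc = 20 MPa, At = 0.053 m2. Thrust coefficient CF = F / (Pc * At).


CF = 1846000 / (20e6 * 0.053) = 1.74

1.74


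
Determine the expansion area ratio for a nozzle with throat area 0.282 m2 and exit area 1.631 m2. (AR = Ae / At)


AR = 1.631 / 0.282 = 5.8

5.8


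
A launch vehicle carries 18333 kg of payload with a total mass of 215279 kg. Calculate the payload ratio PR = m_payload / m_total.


PR = 18333 / 215279 = 0.0852

0.0852


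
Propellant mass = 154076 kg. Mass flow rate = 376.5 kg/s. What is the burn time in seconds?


tb = 154076 / 376.5 = 409.2 s

409.2 s


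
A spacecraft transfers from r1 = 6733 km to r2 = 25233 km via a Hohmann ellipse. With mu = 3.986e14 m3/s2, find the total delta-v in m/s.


V1 = sqrt(mu/r1) = 7694.22 m/s
dV1 = V1*(sqrt(2*r2/(r1+r2)) - 1) = 1973.41 m/s
V2 = sqrt(mu/r2) = 3974.52 m/s
dV2 = V2*(1 - sqrt(2*r1/(r1+r2))) = 1394.87 m/s
Total dV = 3368 m/s

3368 m/s


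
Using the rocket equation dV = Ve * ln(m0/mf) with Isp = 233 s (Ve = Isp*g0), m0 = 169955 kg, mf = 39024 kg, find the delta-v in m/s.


Ve = 233 * 9.81 = 2285.73 m/s
dV = 2285.73 * ln(169955/39024) = 3363 m/s

3363 m/s


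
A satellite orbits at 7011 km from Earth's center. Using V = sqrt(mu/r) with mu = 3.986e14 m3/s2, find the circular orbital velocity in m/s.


V = sqrt(3.986e14 / 7011000) = 7540 m/s

7540 m/s


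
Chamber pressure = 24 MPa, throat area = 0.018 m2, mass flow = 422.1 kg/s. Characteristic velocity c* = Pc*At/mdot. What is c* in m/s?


c* = 24e6 * 0.018 / 422.1 = 1023 m/s

1023 m/s


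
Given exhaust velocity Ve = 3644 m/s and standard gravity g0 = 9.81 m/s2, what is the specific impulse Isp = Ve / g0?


Isp = Ve / g0 = 3644 / 9.81 = 371.5 s

371.5 s


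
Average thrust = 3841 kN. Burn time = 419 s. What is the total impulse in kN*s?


It = 3841 * 419 = 1609379 kN*s

1609379 kN*s


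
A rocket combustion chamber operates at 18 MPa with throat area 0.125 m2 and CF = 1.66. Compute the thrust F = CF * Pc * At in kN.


F = 1.66 * 18e6 * 0.125 = 3.7350e+06 N = 3735.0 kN

3735.0 kN


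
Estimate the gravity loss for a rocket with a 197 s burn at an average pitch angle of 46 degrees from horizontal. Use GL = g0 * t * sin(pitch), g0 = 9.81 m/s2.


GL = 9.81 * 197 * sin(46 deg) = 1390 m/s

1390 m/s


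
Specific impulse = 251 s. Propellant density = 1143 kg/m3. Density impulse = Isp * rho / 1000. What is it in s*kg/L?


rho*Isp = 251 * 1143 / 1000 = 287 s*kg/L

287 s*kg/L


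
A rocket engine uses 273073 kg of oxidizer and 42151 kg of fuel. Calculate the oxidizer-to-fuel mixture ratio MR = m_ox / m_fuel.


MR = 273073 / 42151 = 6.48

6.48


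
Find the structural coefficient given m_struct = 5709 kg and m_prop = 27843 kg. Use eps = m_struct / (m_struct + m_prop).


eps = 5709 / (5709 + 27843) = 0.1702

0.1702


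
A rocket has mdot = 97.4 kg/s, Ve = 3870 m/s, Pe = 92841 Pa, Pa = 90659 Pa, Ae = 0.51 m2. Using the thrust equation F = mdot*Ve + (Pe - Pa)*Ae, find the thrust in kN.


F = 97.4 * 3870 + (92841 - 90659) * 0.51 = 378051.0 N = 378.1 kN

378.1 kN


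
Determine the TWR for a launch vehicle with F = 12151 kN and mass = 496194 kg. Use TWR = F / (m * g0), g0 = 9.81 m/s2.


TWR = 12151000 / (496194 * 9.81) = 2.5

2.5


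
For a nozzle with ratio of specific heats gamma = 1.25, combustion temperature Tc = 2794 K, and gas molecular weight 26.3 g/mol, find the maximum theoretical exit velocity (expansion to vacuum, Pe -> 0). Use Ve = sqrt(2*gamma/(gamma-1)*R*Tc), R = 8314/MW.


R = 8314 / 26.3 = 316.12 J/(kg.K)
Ve = sqrt(2 * 1.25 / (1.25 - 1) * 316.12 * 2794) = 2972 m/s

2972 m/s


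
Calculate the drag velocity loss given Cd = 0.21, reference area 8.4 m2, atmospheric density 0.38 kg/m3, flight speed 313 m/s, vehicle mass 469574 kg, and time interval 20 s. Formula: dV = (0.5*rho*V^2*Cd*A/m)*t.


D = 0.5 * 0.38 * 313^2 * 0.21 * 8.4 = 32835.29 N
a = 32835.29 / 469574 = 0.0699 m/s2
dV = 0.0699 * 20 = 1.4 m/s

1.4 m/s


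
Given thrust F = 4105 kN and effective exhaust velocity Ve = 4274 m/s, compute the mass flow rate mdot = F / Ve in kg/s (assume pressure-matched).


mdot = F / Ve = 4105000 / 4274 = 960.5 kg/s

960.5 kg/s


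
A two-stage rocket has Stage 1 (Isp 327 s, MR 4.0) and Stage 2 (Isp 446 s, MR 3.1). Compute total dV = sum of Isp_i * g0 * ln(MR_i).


dV1 = 327 * 9.81 * ln(4.0) = 4447.1 m/s
dV2 = 446 * 9.81 * ln(3.1) = 4950.2 m/s
Total dV = 4447.1 + 4950.2 = 9397.3 m/s ~ 9397 m/s

9397 m/s


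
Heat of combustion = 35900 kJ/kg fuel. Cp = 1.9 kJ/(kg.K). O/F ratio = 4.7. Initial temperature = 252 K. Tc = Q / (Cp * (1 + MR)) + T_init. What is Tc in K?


Tc = 35900 / (1.9 * (1 + 4.7)) + 252 = 3567 K

3567 K


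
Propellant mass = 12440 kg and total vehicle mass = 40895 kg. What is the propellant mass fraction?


PMF = 12440 / 40895 = 0.304

0.304


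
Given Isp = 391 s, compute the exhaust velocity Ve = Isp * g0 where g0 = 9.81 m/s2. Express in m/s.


Ve = Isp * g0 = 391 * 9.81 = 3835.7 m/s

3835.7 m/s


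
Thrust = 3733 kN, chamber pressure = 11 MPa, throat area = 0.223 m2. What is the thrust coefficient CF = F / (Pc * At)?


CF = 3733000 / (11e6 * 0.223) = 1.52

1.52


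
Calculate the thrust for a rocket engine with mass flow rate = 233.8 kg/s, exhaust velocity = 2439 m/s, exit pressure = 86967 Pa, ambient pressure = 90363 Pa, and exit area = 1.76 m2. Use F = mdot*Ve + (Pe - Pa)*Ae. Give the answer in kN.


F = 233.8 * 2439 + (86967 - 90363) * 1.76 = 564261.0 N = 564.3 kN

564.3 kN


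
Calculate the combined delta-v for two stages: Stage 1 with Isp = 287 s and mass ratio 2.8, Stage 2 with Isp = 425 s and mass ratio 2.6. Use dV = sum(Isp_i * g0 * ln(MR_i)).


dV1 = 287 * 9.81 * ln(2.8) = 2898.9 m/s
dV2 = 425 * 9.81 * ln(2.6) = 3983.8 m/s
Total dV = 2898.9 + 3983.8 = 6882.7 m/s ~ 6883 m/s

6883 m/s


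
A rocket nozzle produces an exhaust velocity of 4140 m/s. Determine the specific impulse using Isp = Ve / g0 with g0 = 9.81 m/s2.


Isp = Ve / g0 = 4140 / 9.81 = 422.0 s

422.0 s


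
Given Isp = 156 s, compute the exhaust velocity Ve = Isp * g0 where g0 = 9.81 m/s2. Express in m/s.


Ve = Isp * g0 = 156 * 9.81 = 1530.4 m/s

1530.4 m/s


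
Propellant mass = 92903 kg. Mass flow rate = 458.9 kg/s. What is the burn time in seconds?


tb = 92903 / 458.9 = 202.4 s

202.4 s


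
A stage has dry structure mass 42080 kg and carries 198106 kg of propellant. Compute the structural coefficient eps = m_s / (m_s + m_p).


eps = 42080 / (42080 + 198106) = 0.1752

0.1752


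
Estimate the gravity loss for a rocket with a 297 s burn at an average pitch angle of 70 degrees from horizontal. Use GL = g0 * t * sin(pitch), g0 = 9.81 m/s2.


GL = 9.81 * 297 * sin(70 deg) = 2738 m/s

2738 m/s


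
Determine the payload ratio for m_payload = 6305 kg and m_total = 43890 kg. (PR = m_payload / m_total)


PR = 6305 / 43890 = 0.1437

0.1437


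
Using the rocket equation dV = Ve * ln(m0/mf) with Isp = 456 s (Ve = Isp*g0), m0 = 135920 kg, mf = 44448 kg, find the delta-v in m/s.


Ve = 456 * 9.81 = 4473.36 m/s
dV = 4473.36 * ln(135920/44448) = 5000 m/s

5000 m/s


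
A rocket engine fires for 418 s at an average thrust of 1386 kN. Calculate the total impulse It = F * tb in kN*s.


It = 1386 * 418 = 579348 kN*s

579348 kN*s


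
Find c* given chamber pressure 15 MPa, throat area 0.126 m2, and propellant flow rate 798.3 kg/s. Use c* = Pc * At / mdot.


c* = 15e6 * 0.126 / 798.3 = 2368 m/s

2368 m/s


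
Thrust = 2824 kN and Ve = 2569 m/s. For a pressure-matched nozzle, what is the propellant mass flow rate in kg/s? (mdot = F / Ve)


mdot = F / Ve = 2824000 / 2569 = 1099.3 kg/s

1099.3 kg/s


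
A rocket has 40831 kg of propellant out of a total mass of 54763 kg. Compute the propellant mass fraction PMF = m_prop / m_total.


PMF = 40831 / 54763 = 0.746

0.746


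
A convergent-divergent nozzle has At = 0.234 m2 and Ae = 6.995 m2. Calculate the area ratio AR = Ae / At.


AR = 6.995 / 0.234 = 29.9

29.9


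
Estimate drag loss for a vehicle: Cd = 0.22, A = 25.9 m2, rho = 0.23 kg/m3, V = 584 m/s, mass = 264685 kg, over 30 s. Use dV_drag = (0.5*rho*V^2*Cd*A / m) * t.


D = 0.5 * 0.23 * 584^2 * 0.22 * 25.9 = 223483.77 N
a = 223483.77 / 264685 = 0.8443 m/s2
dV = 0.8443 * 30 = 25.3 m/s

25.3 m/s


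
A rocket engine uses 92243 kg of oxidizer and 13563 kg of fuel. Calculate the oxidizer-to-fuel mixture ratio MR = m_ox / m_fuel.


MR = 92243 / 13563 = 6.8

6.8


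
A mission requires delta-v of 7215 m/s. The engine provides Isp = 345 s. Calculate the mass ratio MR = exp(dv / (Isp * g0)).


Ve = 345 * 9.81 = 3384.45 m/s
MR = exp(7215 / 3384.45) = 8.43

8.43


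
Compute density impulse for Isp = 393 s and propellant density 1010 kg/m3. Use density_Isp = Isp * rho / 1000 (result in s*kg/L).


rho*Isp = 393 * 1010 / 1000 = 397 s*kg/L

397 s*kg/L


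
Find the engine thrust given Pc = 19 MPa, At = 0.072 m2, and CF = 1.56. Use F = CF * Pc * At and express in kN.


F = 1.56 * 19e6 * 0.072 = 2.1341e+06 N = 2134.1 kN

2134.1 kN


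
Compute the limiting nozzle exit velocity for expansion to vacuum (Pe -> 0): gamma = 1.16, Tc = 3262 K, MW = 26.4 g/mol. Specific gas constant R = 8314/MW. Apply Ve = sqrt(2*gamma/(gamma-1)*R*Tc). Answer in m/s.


R = 8314 / 26.4 = 314.92 J/(kg.K)
Ve = sqrt(2 * 1.16 / (1.16 - 1) * 314.92 * 3262) = 3859 m/s

3859 m/s


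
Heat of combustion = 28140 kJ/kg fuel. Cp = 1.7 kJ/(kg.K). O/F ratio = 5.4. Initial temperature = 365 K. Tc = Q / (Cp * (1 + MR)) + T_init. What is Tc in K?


Tc = 28140 / (1.7 * (1 + 5.4)) + 365 = 2951 K

2951 K


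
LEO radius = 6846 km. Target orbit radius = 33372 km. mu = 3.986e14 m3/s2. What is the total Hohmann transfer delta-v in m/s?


V1 = sqrt(mu/r1) = 7630.45 m/s
dV1 = V1*(sqrt(2*r2/(r1+r2)) - 1) = 2199.38 m/s
V2 = sqrt(mu/r2) = 3456.03 m/s
dV2 = V2*(1 - sqrt(2*r1/(r1+r2))) = 1439.52 m/s
Total dV = 3639 m/s

3639 m/s


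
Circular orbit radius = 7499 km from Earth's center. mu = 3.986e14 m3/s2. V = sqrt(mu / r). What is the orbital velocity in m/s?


V = sqrt(3.986e14 / 7499000) = 7291 m/s

7291 m/s


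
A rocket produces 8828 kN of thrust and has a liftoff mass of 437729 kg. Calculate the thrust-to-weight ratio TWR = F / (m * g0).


TWR = 8828000 / (437729 * 9.81) = 2.06

2.06


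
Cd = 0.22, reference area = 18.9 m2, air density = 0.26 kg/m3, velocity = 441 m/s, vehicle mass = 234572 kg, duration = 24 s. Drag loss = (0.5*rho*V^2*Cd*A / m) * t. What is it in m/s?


D = 0.5 * 0.26 * 441^2 * 0.22 * 18.9 = 105124.76 N
a = 105124.76 / 234572 = 0.4482 m/s2
dV = 0.4482 * 24 = 10.8 m/s

10.8 m/s


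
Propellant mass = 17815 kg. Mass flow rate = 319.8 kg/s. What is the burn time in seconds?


tb = 17815 / 319.8 = 55.7 s

55.7 s


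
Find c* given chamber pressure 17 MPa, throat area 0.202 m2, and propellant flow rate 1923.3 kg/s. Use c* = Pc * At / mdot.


c* = 17e6 * 0.202 / 1923.3 = 1785 m/s

1785 m/s


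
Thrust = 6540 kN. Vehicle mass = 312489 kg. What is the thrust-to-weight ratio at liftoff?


TWR = 6540000 / (312489 * 9.81) = 2.13

2.13


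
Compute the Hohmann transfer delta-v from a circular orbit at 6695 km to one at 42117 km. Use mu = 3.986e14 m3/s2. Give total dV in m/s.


V1 = sqrt(mu/r1) = 7716.02 m/s
dV1 = V1*(sqrt(2*r2/(r1+r2)) - 1) = 2420.15 m/s
V2 = sqrt(mu/r2) = 3076.38 m/s
dV2 = V2*(1 - sqrt(2*r1/(r1+r2))) = 1465.11 m/s
Total dV = 3885 m/s

3885 m/s


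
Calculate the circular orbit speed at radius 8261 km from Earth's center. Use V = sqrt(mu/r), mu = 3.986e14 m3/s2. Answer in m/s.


V = sqrt(3.986e14 / 8261000) = 6946 m/s

6946 m/s


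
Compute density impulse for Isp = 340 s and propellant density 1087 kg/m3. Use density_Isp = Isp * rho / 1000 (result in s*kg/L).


rho*Isp = 340 * 1087 / 1000 = 370 s*kg/L

370 s*kg/L


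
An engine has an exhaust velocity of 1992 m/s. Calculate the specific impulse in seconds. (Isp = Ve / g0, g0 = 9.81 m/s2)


Isp = Ve / g0 = 1992 / 9.81 = 203.1 s

203.1 s


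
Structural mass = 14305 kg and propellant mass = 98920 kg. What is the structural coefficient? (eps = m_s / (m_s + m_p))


eps = 14305 / (14305 + 98920) = 0.1263

0.1263


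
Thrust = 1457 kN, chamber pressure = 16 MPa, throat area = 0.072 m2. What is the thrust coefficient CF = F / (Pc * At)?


CF = 1457000 / (16e6 * 0.072) = 1.26

1.26


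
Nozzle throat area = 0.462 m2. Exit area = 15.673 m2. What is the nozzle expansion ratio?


AR = 15.673 / 0.462 = 33.9

33.9


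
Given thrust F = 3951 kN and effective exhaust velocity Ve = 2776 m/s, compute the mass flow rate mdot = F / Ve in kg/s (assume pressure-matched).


mdot = F / Ve = 3951000 / 2776 = 1423.3 kg/s

1423.3 kg/s


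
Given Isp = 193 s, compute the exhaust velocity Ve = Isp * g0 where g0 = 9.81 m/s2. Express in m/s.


Ve = Isp * g0 = 193 * 9.81 = 1893.3 m/s

1893.3 m/s


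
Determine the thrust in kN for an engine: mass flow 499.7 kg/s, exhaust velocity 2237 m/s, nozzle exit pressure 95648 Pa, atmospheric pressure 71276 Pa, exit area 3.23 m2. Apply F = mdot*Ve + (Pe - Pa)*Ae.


F = 499.7 * 2237 + (95648 - 71276) * 3.23 = 1.1966e+06 N = 1196.5 kN

1196.5 kN


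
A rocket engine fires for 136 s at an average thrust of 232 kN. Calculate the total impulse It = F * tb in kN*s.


It = 232 * 136 = 31552 kN*s

31552 kN*s


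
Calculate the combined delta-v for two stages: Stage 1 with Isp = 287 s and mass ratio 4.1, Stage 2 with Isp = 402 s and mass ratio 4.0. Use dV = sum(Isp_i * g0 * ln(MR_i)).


dV1 = 287 * 9.81 * ln(4.1) = 3972.6 m/s
dV2 = 402 * 9.81 * ln(4.0) = 5467.0 m/s
Total dV = 3972.6 + 5467.0 = 9439.6 m/s ~ 9440 m/s

9440 m/s


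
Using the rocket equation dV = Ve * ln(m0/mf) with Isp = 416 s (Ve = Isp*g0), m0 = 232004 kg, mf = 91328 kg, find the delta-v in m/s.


Ve = 416 * 9.81 = 4080.96 m/s
dV = 4080.96 * ln(232004/91328) = 3805 m/s

3805 m/s


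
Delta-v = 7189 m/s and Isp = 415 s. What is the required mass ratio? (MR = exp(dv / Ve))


Ve = 415 * 9.81 = 4071.15 m/s
MR = exp(7189 / 4071.15) = 5.846

5.846


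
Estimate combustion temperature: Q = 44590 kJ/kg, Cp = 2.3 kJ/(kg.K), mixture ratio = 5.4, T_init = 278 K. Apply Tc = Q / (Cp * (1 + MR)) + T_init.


Tc = 44590 / (2.3 * (1 + 5.4)) + 278 = 3307 K

3307 K


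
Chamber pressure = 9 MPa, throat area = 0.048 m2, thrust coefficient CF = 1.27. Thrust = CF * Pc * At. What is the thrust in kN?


F = 1.27 * 9e6 * 0.048 = 548640.0 N = 548.6 kN

548.6 kN


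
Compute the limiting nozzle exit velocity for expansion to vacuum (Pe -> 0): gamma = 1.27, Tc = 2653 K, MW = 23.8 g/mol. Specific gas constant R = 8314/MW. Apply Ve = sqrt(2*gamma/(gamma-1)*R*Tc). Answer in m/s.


R = 8314 / 23.8 = 349.33 J/(kg.K)
Ve = sqrt(2 * 1.27 / (1.27 - 1) * 349.33 * 2653) = 2953 m/s

2953 m/s


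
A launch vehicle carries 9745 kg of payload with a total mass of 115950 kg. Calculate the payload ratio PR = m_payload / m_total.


PR = 9745 / 115950 = 0.084

0.084


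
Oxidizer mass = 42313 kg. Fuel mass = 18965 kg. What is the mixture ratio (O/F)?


MR = 42313 / 18965 = 2.23

2.23


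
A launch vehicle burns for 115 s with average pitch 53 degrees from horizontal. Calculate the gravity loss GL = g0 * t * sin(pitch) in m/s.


GL = 9.81 * 115 * sin(53 deg) = 901 m/s

901 m/s


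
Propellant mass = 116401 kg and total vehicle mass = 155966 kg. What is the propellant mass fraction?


PMF = 116401 / 155966 = 0.746

0.746


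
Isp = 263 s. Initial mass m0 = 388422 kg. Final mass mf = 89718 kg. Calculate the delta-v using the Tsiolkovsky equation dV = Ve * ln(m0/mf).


Ve = 263 * 9.81 = 2580.03 m/s
dV = 2580.03 * ln(388422/89718) = 3781 m/s

3781 m/s


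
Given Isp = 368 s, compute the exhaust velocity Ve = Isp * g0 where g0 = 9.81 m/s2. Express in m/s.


Ve = Isp * g0 = 368 * 9.81 = 3610.1 m/s

3610.1 m/s


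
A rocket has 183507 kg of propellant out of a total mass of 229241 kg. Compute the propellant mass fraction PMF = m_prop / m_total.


PMF = 183507 / 229241 = 0.8

0.8


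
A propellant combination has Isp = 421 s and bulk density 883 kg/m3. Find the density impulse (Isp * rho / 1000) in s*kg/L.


rho*Isp = 421 * 883 / 1000 = 372 s*kg/L

372 s*kg/L


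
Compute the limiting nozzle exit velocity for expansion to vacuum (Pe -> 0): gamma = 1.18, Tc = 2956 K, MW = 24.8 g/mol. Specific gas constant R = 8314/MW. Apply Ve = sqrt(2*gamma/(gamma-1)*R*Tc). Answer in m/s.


R = 8314 / 24.8 = 335.24 J/(kg.K)
Ve = sqrt(2 * 1.18 / (1.18 - 1) * 335.24 * 2956) = 3605 m/s

3605 m/s


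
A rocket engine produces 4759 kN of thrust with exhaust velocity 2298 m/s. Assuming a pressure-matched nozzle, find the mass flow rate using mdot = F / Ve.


mdot = F / Ve = 4759000 / 2298 = 2070.9 kg/s

2070.9 kg/s


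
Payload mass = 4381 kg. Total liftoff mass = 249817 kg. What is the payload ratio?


PR = 4381 / 249817 = 0.0175

0.0175


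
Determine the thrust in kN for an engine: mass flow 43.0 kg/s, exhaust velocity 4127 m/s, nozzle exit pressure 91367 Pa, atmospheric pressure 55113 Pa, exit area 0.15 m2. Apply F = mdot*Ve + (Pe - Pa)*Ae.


F = 43.0 * 4127 + (91367 - 55113) * 0.15 = 182899.0 N = 182.9 kN

182.9 kN


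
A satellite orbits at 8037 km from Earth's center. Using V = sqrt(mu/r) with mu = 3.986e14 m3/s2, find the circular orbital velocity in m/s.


V = sqrt(3.986e14 / 8037000) = 7042 m/s

7042 m/s


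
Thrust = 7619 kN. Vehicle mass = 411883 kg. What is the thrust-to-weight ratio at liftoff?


TWR = 7619000 / (411883 * 9.81) = 1.89

1.89


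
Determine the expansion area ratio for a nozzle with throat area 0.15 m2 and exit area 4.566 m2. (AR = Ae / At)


AR = 4.566 / 0.15 = 30.4

30.4


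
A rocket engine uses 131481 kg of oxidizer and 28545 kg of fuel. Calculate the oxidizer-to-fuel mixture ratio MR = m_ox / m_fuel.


MR = 131481 / 28545 = 4.61

4.61


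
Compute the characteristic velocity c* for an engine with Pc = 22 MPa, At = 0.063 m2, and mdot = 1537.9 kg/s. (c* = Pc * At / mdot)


c* = 22e6 * 0.063 / 1537.9 = 901 m/s

901 m/s


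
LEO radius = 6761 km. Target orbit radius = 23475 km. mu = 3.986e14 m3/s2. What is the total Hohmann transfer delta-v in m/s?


V1 = sqrt(mu/r1) = 7678.27 m/s
dV1 = V1*(sqrt(2*r2/(r1+r2)) - 1) = 1889.68 m/s
V2 = sqrt(mu/r2) = 4120.65 m/s
dV2 = V2*(1 - sqrt(2*r1/(r1+r2))) = 1365.0 m/s
Total dV = 3255 m/s

3255 m/s


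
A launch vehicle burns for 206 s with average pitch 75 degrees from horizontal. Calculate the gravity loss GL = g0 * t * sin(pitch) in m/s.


GL = 9.81 * 206 * sin(75 deg) = 1952 m/s

1952 m/s


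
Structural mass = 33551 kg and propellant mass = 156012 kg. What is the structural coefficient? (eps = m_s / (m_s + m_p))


eps = 33551 / (33551 + 156012) = 0.177

0.177
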